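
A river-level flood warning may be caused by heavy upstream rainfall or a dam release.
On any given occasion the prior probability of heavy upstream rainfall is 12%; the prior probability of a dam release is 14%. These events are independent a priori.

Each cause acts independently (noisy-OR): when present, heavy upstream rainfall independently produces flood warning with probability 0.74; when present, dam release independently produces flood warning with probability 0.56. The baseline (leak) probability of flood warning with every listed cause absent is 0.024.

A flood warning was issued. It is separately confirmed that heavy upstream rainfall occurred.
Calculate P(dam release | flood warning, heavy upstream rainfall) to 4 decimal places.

Under noisy-OR, P(flood warning | causes) = 1 − (1−0.024)·∏(1−qᵢ) over the active causes.
P(flood warning | heavy upstream rainfall) = 0.74624*0.86 + 0.888346*0.14 = 0.641766 + 0.124368 = 0.766134
Of this, 0.124368 comes from 0.888346*0.14 (the dam release=true cases).
P(dam release | flood warning, heavy upstream rainfall) = 0.124368 / 0.766134 ≈ 0.1623

P(dam release | flood warning, heavy upstream rainfall) ≈ 0.1623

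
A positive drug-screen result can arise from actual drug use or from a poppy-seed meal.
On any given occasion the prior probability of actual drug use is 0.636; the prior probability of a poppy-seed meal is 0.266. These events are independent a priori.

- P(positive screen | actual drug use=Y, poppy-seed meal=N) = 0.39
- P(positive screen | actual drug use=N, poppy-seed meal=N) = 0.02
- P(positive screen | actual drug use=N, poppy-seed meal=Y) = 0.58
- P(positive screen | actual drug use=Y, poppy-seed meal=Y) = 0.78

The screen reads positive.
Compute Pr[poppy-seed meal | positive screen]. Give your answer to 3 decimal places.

Pr[poppy-seed meal | positive screen] ≈ 0.501

Enumerate the 4 (actual drug use, poppy-seed meal) configurations and weight by the priors:
  P(positive screen) = 0.02·0.364·0.734 + 0.58·0.364·0.266 + 0.39·0.636·0.734 + 0.78·0.636·0.266
        = 0.005344 + 0.056158 + 0.182061 + 0.131957 = 0.375520
Keeping only the poppy-seed meal-present terms gives 0.188115, so
  P(poppy-seed meal | positive screen) = 0.188115 / 0.375520 ≈ 0.501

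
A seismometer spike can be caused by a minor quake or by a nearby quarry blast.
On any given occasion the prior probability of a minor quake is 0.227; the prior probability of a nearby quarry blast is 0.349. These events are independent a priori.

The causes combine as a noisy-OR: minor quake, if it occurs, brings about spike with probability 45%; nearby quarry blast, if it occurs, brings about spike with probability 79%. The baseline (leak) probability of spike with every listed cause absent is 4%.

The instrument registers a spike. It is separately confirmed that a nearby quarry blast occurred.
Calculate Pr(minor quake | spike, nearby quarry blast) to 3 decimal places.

Pr(minor quake | spike, nearby quarry blast) ≈ 0.246

Under noisy-OR, P(spike | causes) = 1 − (1−0.04)·∏(1−qᵢ) over the active causes.
By total probability over both values of minor quake:
  P(spike | nearby quarry blast) = 0.7984*0.773 + 0.88912*0.227
        = 0.617163 + 0.201830 = 0.818993
Keeping only the minor quake-present terms gives 0.201830, so
  P(minor quake | spike, nearby quarry blast) = 0.201830 / 0.818993 ≈ 0.246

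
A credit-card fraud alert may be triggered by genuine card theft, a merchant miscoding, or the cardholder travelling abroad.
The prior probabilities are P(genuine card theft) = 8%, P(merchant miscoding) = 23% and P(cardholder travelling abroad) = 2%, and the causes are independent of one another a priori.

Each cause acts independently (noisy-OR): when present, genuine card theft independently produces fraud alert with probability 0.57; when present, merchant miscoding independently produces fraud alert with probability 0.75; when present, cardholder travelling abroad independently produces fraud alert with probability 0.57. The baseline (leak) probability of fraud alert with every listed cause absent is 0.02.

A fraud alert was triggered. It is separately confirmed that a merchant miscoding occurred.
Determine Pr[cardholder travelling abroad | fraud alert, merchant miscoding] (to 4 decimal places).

Under noisy-OR, P(fraud alert | causes) = 1 − (1−0.02)·∏(1−qᵢ) over the active causes.
Numerator (weight on configurations with cardholder travelling abroad): 0.016462 + 0.001528 = 0.017990
The normalizing constant is 0.755×0.92×0.98 + 0.89465×0.92×0.02 + 0.89465×0.08×0.98 + 0.9547×0.08×0.02 = 0.768839
Posterior = 0.017990 / 0.768839 ≈ 0.0234

Pr[cardholder travelling abroad | fraud alert, merchant miscoding] ≈ 0.0234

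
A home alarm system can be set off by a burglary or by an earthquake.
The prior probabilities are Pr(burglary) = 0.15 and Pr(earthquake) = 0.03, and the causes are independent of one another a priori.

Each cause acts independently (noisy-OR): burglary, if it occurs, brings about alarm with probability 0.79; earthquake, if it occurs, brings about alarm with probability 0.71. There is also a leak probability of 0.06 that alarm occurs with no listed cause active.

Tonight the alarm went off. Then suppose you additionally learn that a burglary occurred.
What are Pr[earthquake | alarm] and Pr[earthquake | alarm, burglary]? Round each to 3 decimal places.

Under noisy-OR, P(alarm | causes) = 1 − (1−0.06)·∏(1−qᵢ) over the active causes.
P(alarm) = 0.06×0.85×0.97 + 0.7274×0.85×0.03 + 0.8026×0.15×0.97 + 0.942754×0.15×0.03 = 0.049470 + 0.018549 + 0.116778 + 0.004242 = 0.189039
The earthquake-present share is 0.018549 + 0.004242 = 0.022791.
Hence the posterior is 0.022791/0.189039 ≈ 0.121.

Now condition on the additional information:
Enumerate both values of earthquake and weight by the priors:
  P(alarm | burglary) = 0.8026×0.97 + 0.942754×0.03
        = 0.778522 + 0.028283 = 0.806805
Configurations with earthquake contribute 0.028283, so
  P(earthquake | alarm, burglary) = 0.028283 / 0.806805 ≈ 0.035
This is intercausal reasoning (explaining away): once burglary accounts for the alarm, earthquake becomes less likely.

Pr[earthquake | alarm] ≈ 0.121; Pr[earthquake | alarm, burglary] ≈ 0.035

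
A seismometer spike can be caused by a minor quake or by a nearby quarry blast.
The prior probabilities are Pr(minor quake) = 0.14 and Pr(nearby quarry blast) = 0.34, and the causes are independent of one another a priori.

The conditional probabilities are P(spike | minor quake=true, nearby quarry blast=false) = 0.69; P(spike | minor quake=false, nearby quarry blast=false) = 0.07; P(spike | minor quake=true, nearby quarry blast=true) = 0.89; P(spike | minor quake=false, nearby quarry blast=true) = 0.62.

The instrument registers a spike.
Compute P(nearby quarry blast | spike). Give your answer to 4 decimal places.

P(nearby quarry blast | spike) ≈ 0.6837

Sum P(spike|·) weighted by the priors over the 4 (minor quake, nearby quarry blast) configurations:
  P(spike) = 0.07*0.86*0.66 + 0.62*0.86*0.34 + 0.69*0.14*0.66 + 0.89*0.14*0.34
        = 0.039732 + 0.181288 + 0.063756 + 0.042364 = 0.327140
Configurations with nearby quarry blast contribute 0.223652, so
  P(nearby quarry blast | spike) = 0.223652 / 0.327140 ≈ 0.6837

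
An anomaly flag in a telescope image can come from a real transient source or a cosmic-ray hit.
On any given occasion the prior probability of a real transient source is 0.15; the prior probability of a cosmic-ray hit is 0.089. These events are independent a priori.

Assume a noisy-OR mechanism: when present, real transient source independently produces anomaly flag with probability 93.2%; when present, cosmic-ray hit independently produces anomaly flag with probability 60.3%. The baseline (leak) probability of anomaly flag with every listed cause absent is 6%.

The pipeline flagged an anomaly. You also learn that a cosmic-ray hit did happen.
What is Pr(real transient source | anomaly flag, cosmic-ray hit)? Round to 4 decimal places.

Pr(real transient source | anomaly flag, cosmic-ray hit) ≈ 0.2153

Under noisy-OR, P(anomaly flag | causes) = 1 − (1−0.06)·∏(1−qᵢ) over the active causes.
P(anomaly flag | cosmic-ray hit) = 0.62682·0.85 + 0.974624·0.15 = 0.532797 + 0.146194 = 0.678991
The real transient source-present share is 0.974624·0.15 = 0.146194.
Hence the posterior is 0.146194/0.678991 ≈ 0.2153.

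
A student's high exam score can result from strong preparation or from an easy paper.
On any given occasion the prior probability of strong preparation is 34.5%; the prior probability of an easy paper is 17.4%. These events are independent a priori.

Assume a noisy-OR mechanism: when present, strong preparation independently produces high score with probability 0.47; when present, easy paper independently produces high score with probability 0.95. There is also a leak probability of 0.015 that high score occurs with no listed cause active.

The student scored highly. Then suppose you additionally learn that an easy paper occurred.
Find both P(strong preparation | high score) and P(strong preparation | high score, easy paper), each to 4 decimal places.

Under noisy-OR, P(high score | causes) = 1 − (1−0.015)·∏(1−qᵢ) over the active causes.
Weight on strong preparation=true, given the evidence: 0.136201 + 0.058463 = 0.194664
The normalizing constant is 0.015·0.655·0.826 + 0.95075·0.655·0.174 + 0.47795·0.345·0.826 + 0.973897·0.345·0.174 = 0.311136
P(strong preparation | high score) = 0.194664/0.311136 ≈ 0.6257

Now also conditioning on easy paper=true:
P(high score | easy paper) = 0.95075·0.655 + 0.973897·0.345 = 0.622741 + 0.335994 = 0.958735
Restricting to configurations with strong preparation present: 0.973897·0.345 = 0.335994.
Hence the posterior is 0.335994/0.958735 ≈ 0.3505.
This is intercausal reasoning (explaining away): once easy paper accounts for the high score, strong preparation becomes less likely.

P(strong preparation | high score) ≈ 0.6257; P(strong preparation | high score, easy paper) ≈ 0.3505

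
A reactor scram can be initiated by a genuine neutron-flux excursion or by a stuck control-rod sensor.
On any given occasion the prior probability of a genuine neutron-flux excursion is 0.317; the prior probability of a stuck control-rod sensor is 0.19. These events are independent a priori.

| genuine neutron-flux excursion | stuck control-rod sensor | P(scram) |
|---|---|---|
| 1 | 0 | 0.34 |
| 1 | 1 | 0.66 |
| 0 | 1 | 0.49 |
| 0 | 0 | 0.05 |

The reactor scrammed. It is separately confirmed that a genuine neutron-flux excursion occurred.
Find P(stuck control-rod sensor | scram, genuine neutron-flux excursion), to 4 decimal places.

P(stuck control-rod sensor | scram, genuine neutron-flux excursion) ≈ 0.3129

Weight on stuck control-rod sensor=true, given the evidence: 0.66·0.19 = 0.125400
Normalizer over all consistent configurations: 0.34·0.81 + 0.66·0.19 = 0.400800
P(stuck control-rod sensor | scram, genuine neutron-flux excursion) = 0.125400/0.400800 ≈ 0.3129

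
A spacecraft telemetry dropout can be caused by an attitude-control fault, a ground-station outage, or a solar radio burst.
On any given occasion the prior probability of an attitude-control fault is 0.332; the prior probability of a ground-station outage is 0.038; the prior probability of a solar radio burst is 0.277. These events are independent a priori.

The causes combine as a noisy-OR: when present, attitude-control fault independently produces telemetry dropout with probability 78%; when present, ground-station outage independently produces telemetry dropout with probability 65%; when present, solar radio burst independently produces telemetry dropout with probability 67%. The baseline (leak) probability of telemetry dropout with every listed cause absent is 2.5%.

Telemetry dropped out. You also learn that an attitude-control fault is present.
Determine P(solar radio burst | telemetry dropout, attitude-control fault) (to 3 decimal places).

P(solar radio burst | telemetry dropout, attitude-control fault) ≈ 0.311

Under noisy-OR, P(telemetry dropout | causes) = 1 − (1−0.025)·∏(1−qᵢ) over the active causes.
Enumerate the 4 (ground-station outage, solar radio burst) configurations and weight by the priors:
  P(telemetry dropout | attitude-control fault) = 0.7855×0.962×0.723 + 0.929215×0.962×0.277 + 0.924925×0.038×0.723 + 0.975225×0.038×0.277
        = 0.546336 + 0.247612 + 0.025411 + 0.010265 = 0.829624
The terms with solar radio burst present sum to 0.257877, so
  P(solar radio burst | telemetry dropout, attitude-control fault) = 0.257877 / 0.829624 ≈ 0.311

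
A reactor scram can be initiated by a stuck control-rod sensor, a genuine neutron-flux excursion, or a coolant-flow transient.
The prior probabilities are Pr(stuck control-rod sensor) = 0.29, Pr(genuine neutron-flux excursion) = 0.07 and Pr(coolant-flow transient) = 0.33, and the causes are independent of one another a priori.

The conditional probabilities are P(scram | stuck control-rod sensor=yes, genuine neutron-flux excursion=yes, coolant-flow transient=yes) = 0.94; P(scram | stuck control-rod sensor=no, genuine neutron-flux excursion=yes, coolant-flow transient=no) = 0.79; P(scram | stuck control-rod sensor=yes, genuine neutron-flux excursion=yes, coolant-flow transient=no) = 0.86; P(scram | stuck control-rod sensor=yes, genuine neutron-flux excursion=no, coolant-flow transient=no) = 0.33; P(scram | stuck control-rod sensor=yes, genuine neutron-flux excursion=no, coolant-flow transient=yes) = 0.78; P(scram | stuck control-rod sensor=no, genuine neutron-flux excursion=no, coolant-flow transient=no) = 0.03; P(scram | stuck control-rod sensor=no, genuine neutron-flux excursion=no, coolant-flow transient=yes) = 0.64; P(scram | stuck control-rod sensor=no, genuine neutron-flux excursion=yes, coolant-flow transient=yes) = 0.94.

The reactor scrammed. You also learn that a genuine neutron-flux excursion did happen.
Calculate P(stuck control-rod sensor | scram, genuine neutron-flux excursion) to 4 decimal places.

For the numerator, keep only stuck control-rod sensor=true terms: 0.167098 + 0.089958 = 0.257056
The normalizing constant is 0.79·0.71·0.67 + 0.94·0.71·0.33 + 0.86·0.29·0.67 + 0.94·0.29·0.33 = 0.853101
Posterior = 0.257056 / 0.853101 ≈ 0.3013

P(stuck control-rod sensor | scram, genuine neutron-flux excursion) ≈ 0.3013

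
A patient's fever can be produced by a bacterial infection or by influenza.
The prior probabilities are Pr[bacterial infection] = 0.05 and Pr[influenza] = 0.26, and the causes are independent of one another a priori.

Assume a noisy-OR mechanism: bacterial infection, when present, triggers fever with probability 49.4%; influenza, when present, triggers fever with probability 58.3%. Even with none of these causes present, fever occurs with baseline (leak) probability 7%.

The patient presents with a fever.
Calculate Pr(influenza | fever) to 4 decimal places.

Under noisy-OR, P(fever | causes) = 1 − (1−0.07)·∏(1−qᵢ) over the active causes.
Numerator (weight on configurations with influenza): 0.151211 + 0.010449 = 0.161660
Denominator P(fever): 0.07*0.95*0.74 + 0.61219*0.95*0.26 + 0.52942*0.05*0.74 + 0.803768*0.05*0.26 = 0.230459
Posterior = 0.161660 / 0.230459 ≈ 0.7015

Pr(influenza | fever) ≈ 0.7015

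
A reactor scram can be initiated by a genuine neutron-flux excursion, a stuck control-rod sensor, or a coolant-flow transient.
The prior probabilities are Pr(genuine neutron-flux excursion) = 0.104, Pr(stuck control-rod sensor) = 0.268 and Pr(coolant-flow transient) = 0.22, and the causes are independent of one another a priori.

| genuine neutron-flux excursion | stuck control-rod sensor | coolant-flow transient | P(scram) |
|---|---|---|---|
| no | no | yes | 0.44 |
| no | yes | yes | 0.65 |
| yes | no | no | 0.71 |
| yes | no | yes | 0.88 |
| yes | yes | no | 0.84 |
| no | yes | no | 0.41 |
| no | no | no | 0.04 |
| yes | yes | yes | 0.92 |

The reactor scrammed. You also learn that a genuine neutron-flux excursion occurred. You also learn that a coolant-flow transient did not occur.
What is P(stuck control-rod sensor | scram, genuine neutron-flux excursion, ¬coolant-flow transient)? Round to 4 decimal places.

P(stuck control-rod sensor | scram, genuine neutron-flux excursion, ¬coolant-flow transient) ≈ 0.3022

Weight on stuck control-rod sensor=true, given the evidence: 0.84·0.268 = 0.225120
Normalizer over all consistent configurations: 0.71·0.732 + 0.84·0.268 = 0.744840
P(stuck control-rod sensor | scram, genuine neutron-flux excursion, ¬coolant-flow transient) = 0.225120/0.744840 ≈ 0.3022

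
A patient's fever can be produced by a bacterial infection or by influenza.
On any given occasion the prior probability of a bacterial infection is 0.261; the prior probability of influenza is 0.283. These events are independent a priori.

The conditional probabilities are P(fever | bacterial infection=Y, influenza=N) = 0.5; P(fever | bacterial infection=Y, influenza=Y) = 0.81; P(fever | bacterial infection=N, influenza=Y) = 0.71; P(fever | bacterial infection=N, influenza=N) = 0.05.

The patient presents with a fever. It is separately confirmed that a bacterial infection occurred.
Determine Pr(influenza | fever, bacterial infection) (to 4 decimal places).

Weight on influenza=true, given the evidence: 0.81*0.283 = 0.229230
Denominator P(fever | bacterial infection): 0.5*0.717 + 0.81*0.283 = 0.587730
P(influenza | fever, bacterial infection) = 0.229230/0.587730 ≈ 0.3900

Pr(influenza | fever, bacterial infection) ≈ 0.3900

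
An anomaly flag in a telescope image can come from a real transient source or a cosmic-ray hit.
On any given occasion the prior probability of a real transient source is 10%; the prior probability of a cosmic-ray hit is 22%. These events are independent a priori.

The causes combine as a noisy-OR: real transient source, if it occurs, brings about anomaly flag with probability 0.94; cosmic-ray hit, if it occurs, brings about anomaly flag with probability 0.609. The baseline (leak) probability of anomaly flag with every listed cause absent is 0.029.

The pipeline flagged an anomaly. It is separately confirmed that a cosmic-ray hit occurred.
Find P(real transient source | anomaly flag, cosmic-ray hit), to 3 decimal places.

Under noisy-OR, P(anomaly flag | causes) = 1 − (1−0.029)·∏(1−qᵢ) over the active causes.
Numerator (weight on configurations with real transient source): 0.97722×0.1 = 0.097722
Normalizer over all consistent configurations: 0.620339×0.9 + 0.97722×0.1 = 0.656027
Posterior = 0.097722 / 0.656027 ≈ 0.149

P(real transient source | anomaly flag, cosmic-ray hit) ≈ 0.149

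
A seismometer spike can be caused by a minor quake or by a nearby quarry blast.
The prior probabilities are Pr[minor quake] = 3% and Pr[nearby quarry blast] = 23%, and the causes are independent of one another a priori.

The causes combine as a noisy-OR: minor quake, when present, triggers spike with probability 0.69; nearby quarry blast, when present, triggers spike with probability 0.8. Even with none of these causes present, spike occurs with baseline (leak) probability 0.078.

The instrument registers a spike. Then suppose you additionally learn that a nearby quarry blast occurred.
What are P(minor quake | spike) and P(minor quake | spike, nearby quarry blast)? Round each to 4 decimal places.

Under noisy-OR, P(spike | causes) = 1 − (1−0.078)·∏(1−qᵢ) over the active causes.
For the numerator, keep only minor quake=true terms: 0.016498 + 0.006506 = 0.023004
Denominator P(spike): 0.078·0.97·0.77 + 0.8156·0.97·0.23 + 0.71418·0.03·0.77 + 0.942836·0.03·0.23 = 0.263222
P(minor quake | spike) = 0.023004/0.263222 ≈ 0.0874

With the extra evidence:
P(spike | nearby quarry blast) = 0.8156*0.97 + 0.942836*0.03 = 0.791132 + 0.028285 = 0.819417
Restricting to configurations with minor quake present: 0.942836*0.03 = 0.028285.
P(minor quake | spike, nearby quarry blast) = 0.028285 / 0.819417 ≈ 0.0345
This is intercausal reasoning (explaining away): once nearby quarry blast accounts for the spike, minor quake becomes less likely.

P(minor quake | spike) ≈ 0.0874; P(minor quake | spike, nearby quarry blast) ≈ 0.0345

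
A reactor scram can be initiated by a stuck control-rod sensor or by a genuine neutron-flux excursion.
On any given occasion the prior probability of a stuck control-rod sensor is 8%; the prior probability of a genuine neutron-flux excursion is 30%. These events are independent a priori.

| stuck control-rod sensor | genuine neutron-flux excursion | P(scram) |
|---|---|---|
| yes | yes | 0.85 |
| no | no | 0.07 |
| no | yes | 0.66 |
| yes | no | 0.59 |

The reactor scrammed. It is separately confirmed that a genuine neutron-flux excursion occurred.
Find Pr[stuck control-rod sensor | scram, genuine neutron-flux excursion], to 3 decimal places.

By total probability over both values of stuck control-rod sensor:
  P(scram | genuine neutron-flux excursion) = 0.66*0.92 + 0.85*0.08
        = 0.607200 + 0.068000 = 0.675200
Configurations with stuck control-rod sensor contribute 0.068000, so
  P(stuck control-rod sensor | scram, genuine neutron-flux excursion) = 0.068000 / 0.675200 ≈ 0.101

Pr[stuck control-rod sensor | scram, genuine neutron-flux excursion] ≈ 0.101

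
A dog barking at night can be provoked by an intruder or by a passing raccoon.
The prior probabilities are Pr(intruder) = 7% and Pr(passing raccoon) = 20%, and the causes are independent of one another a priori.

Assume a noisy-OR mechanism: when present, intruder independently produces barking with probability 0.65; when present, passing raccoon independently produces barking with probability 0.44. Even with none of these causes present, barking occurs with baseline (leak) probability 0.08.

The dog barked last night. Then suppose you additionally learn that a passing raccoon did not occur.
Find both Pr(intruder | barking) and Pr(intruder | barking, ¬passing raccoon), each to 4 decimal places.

Pr(intruder | barking) ≈ 0.2483; Pr(intruder | barking, ¬passing raccoon) ≈ 0.3895

Under noisy-OR, P(barking | causes) = 1 − (1−0.08)·∏(1−qᵢ) over the active causes.
Numerator (weight on configurations with intruder): 0.037968 + 0.011476 = 0.049444
The normalizing constant is 0.08*0.93*0.8 + 0.4848*0.93*0.2 + 0.678*0.07*0.8 + 0.81968*0.07*0.2 = 0.199137
Posterior = 0.049444 / 0.199137 ≈ 0.2483

Now also conditioning on passing raccoon≠true:
Enumerate both values of intruder and weight by the priors:
  P(barking | ¬passing raccoon) = 0.08·0.93 + 0.678·0.07
        = 0.074400 + 0.047460 = 0.121860
The terms with intruder present sum to 0.047460, so
  P(intruder | barking, ¬passing raccoon) = 0.047460 / 0.121860 ≈ 0.3895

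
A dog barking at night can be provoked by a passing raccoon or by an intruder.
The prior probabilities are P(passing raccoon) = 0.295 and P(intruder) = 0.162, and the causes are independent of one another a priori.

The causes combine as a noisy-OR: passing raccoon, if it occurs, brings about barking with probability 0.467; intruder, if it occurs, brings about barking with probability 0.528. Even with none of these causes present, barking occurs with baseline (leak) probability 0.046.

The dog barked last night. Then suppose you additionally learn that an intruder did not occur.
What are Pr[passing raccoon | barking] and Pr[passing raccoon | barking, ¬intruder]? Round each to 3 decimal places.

Under noisy-OR, P(barking | causes) = 1 − (1−0.046)·∏(1−qᵢ) over the active causes.
For the numerator, keep only passing raccoon=true terms: 0.121508 + 0.036320 = 0.157828
Normalizer over all consistent configurations: 0.046*0.705*0.838 + 0.549712*0.705*0.162 + 0.491518*0.295*0.838 + 0.759996*0.295*0.162 = 0.247787
P(passing raccoon | barking) = 0.157828/0.247787 ≈ 0.637

Now also conditioning on intruder≠true:
Weight on passing raccoon=true, given the evidence: 0.491518*0.295 = 0.144998
Denominator P(barking | ¬intruder): 0.046*0.705 + 0.491518*0.295 = 0.177428
Posterior = 0.144998 / 0.177428 ≈ 0.817
With intruder excluded, passing raccoon must carry more of the explanatory weight for the barking.

Pr[passing raccoon | barking] ≈ 0.637; Pr[passing raccoon | barking, ¬intruder] ≈ 0.817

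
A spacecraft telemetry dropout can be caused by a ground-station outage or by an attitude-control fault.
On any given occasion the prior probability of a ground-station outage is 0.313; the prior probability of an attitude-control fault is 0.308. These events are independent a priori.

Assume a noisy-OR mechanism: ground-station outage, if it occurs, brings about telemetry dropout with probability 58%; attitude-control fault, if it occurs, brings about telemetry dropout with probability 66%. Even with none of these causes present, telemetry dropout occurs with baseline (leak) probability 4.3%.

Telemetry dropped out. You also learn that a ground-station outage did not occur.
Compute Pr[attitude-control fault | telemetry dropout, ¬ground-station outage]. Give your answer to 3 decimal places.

Under noisy-OR, P(telemetry dropout | causes) = 1 − (1−0.043)·∏(1−qᵢ) over the active causes.
Enumerate both values of attitude-control fault and weight by the priors:
  P(telemetry dropout | ¬ground-station outage) = 0.043×0.692 + 0.67462×0.308
        = 0.029756 + 0.207783 = 0.237539
The terms with attitude-control fault present sum to 0.207783, so
  P(attitude-control fault | telemetry dropout, ¬ground-station outage) = 0.207783 / 0.237539 ≈ 0.875

Pr[attitude-control fault | telemetry dropout, ¬ground-station outage] ≈ 0.875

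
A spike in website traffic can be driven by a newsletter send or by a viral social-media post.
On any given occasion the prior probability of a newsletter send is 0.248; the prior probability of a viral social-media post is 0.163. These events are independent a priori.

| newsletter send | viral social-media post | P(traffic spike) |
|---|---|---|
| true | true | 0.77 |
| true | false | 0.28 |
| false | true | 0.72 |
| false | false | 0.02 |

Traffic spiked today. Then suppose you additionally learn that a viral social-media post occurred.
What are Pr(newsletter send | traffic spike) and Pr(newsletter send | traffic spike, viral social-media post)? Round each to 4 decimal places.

Pr(newsletter send | traffic spike) ≈ 0.4695; Pr(newsletter send | traffic spike, viral social-media post) ≈ 0.2607

P(traffic spike) = 0.02*0.752*0.837 + 0.72*0.752*0.163 + 0.28*0.248*0.837 + 0.77*0.248*0.163 = 0.012588 + 0.088255 + 0.058121 + 0.031126 = 0.190090
Restricting to configurations with newsletter send present: 0.058121 + 0.031126 = 0.089247.
P(newsletter send | traffic spike) = 0.089247 / 0.190090 ≈ 0.4695

Now also conditioning on viral social-media post=true:
P(traffic spike | viral social-media post) = 0.72*0.752 + 0.77*0.248 = 0.541440 + 0.190960 = 0.732400
The newsletter send-present share is 0.77*0.248 = 0.190960.
So P(newsletter send | traffic spike, viral social-media post) = 0.190960/0.732400 ≈ 0.2607.
This is intercausal reasoning (explaining away): once viral social-media post accounts for the traffic spike, newsletter send becomes less likely.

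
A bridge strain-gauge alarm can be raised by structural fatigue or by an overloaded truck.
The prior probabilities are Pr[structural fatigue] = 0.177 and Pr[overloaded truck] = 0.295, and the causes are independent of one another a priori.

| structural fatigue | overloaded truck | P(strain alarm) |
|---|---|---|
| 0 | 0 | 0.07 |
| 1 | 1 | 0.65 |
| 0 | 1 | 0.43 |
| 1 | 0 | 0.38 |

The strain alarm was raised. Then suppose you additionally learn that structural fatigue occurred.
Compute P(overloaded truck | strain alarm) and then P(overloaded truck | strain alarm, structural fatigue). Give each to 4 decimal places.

Weight on overloaded truck=true, given the evidence: 0.104398 + 0.033940 = 0.138338
The normalizing constant is 0.07×0.823×0.705 + 0.43×0.823×0.295 + 0.38×0.177×0.705 + 0.65×0.177×0.295 = 0.226371
P(overloaded truck | strain alarm) = 0.138338/0.226371 ≈ 0.6111

Now also conditioning on structural fatigue=true:
Weight on overloaded truck=true, given the evidence: 0.65*0.295 = 0.191750
Normalizer over all consistent configurations: 0.38*0.705 + 0.65*0.295 = 0.459650
Posterior = 0.191750 / 0.459650 ≈ 0.4172
Conditioning on structural fatigue lowers the posterior on overloaded truck: the classic explaining-away effect in a common-effect structure.

P(overloaded truck | strain alarm) ≈ 0.6111; P(overloaded truck | strain alarm, structural fatigue) ≈ 0.4172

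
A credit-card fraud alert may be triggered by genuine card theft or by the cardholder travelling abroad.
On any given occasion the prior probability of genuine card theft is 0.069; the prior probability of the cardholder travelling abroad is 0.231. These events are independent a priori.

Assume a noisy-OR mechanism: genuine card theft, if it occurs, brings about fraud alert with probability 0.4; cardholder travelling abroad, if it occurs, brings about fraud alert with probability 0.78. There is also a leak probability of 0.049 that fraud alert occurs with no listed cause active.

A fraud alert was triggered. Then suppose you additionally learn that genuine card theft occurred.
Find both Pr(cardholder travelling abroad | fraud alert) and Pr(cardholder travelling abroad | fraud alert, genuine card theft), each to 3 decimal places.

Under noisy-OR, P(fraud alert | causes) = 1 − (1−0.049)·∏(1−qᵢ) over the active causes.
For the numerator, keep only cardholder travelling abroad=true terms: 0.170066 + 0.013938 = 0.184004
Normalizer over all consistent configurations: 0.049·0.931·0.769 + 0.79078·0.931·0.231 + 0.4294·0.069·0.769 + 0.874468·0.069·0.231 = 0.241869
Posterior = 0.184004 / 0.241869 ≈ 0.761

With the extra evidence:
P(fraud alert | genuine card theft) = 0.4294×0.769 + 0.874468×0.231 = 0.330209 + 0.202002 = 0.532211
Of this, 0.202002 comes from 0.874468×0.231 (the cardholder travelling abroad=true cases).
So P(cardholder travelling abroad | fraud alert, genuine card theft) = 0.202002/0.532211 ≈ 0.380.
Conditioning on genuine card theft lowers the posterior on cardholder travelling abroad: the classic explaining-away effect in a common-effect structure.

Pr(cardholder travelling abroad | fraud alert) ≈ 0.761; Pr(cardholder travelling abroad | fraud alert, genuine card theft) ≈ 0.380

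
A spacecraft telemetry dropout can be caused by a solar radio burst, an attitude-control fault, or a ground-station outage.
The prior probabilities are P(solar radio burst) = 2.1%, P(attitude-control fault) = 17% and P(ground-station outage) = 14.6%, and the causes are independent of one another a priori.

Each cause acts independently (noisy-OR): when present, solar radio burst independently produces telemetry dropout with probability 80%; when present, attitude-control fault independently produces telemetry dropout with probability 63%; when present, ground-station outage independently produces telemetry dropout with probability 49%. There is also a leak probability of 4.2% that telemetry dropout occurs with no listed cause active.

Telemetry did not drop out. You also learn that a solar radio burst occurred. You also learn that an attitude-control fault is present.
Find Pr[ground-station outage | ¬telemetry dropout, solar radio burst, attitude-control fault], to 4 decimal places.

Under noisy-OR, P(telemetry dropout | causes) = 1 − (1−0.042)·∏(1−qᵢ) over the active causes.
Weight on ground-station outage=true, given the evidence: 0.036155*0.146 = 0.005279
Denominator P(¬telemetry dropout | solar radio burst, attitude-control fault): 0.070892*0.854 + 0.036155*0.146 = 0.065821
P(ground-station outage | ¬telemetry dropout, solar radio burst, attitude-control fault) = 0.005279/0.065821 ≈ 0.0802

Pr[ground-station outage | ¬telemetry dropout, solar radio burst, attitude-control fault] ≈ 0.0802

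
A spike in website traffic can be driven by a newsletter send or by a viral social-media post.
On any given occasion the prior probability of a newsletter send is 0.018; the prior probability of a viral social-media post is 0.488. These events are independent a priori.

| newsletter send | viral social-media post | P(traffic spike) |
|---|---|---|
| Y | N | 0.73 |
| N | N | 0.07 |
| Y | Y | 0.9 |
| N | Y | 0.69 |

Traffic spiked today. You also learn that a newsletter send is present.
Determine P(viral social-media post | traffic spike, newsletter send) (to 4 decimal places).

P(viral social-media post | traffic spike, newsletter send) ≈ 0.5402

P(traffic spike | newsletter send) = 0.73·0.512 + 0.9·0.488 = 0.373760 + 0.439200 = 0.812960
The viral social-media post-present share is 0.9·0.488 = 0.439200.
So P(viral social-media post | traffic spike, newsletter send) = 0.439200/0.812960 ≈ 0.5402.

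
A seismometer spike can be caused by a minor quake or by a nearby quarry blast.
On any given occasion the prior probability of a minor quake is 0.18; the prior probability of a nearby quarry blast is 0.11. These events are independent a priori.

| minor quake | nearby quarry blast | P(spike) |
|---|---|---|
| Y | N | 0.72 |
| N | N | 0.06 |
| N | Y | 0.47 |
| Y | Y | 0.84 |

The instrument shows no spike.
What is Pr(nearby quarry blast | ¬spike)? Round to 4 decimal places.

Pr(nearby quarry blast | ¬spike) ≈ 0.0652

P(¬spike) = 0.94·0.82·0.89 + 0.53·0.82·0.11 + 0.28·0.18·0.89 + 0.16·0.18·0.11 = 0.686012 + 0.047806 + 0.044856 + 0.003168 = 0.781842
The nearby quarry blast-present share is 0.047806 + 0.003168 = 0.050974.
So P(nearby quarry blast | ¬spike) = 0.050974/0.781842 ≈ 0.0652.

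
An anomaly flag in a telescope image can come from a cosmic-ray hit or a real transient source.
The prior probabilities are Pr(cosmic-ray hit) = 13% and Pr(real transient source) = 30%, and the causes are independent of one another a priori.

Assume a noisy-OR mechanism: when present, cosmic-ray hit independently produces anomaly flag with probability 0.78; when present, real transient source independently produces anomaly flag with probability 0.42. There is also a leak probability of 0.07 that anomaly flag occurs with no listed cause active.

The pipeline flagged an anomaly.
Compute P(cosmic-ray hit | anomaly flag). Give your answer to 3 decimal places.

Under noisy-OR, P(anomaly flag | causes) = 1 − (1−0.07)·∏(1−qᵢ) over the active causes.
By total probability over the 4 (cosmic-ray hit, real transient source) configurations:
  P(anomaly flag) = 0.07*0.87*0.7 + 0.4606*0.87*0.3 + 0.7954*0.13*0.7 + 0.881332*0.13*0.3
        = 0.042630 + 0.120217 + 0.072381 + 0.034372 = 0.269600
The terms with cosmic-ray hit present sum to 0.106753, so
  P(cosmic-ray hit | anomaly flag) = 0.106753 / 0.269600 ≈ 0.396

P(cosmic-ray hit | anomaly flag) ≈ 0.396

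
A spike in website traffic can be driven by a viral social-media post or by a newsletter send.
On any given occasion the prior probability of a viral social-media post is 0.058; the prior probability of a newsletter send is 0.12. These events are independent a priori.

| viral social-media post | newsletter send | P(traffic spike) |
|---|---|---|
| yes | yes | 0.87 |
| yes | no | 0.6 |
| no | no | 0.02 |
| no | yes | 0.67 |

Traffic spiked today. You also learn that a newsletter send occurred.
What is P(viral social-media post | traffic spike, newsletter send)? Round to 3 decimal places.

By total probability over both values of viral social-media post:
  P(traffic spike | newsletter send) = 0.67·0.942 + 0.87·0.058
        = 0.631140 + 0.050460 = 0.681600
The terms with viral social-media post present sum to 0.050460, so
  P(viral social-media post | traffic spike, newsletter send) = 0.050460 / 0.681600 ≈ 0.074

P(viral social-media post | traffic spike, newsletter send) ≈ 0.074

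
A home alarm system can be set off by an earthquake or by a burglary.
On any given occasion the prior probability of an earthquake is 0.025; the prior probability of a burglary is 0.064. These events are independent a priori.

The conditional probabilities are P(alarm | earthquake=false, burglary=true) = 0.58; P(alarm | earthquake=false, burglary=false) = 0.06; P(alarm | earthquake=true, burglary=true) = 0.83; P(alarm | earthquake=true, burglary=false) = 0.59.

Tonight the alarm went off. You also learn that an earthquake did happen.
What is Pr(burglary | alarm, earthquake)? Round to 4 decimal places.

Sum P(alarm|·) weighted by the priors over both values of burglary:
  P(alarm | earthquake) = 0.59·0.936 + 0.83·0.064
        = 0.552240 + 0.053120 = 0.605360
The terms with burglary present sum to 0.053120, so
  P(burglary | alarm, earthquake) = 0.053120 / 0.605360 ≈ 0.0877

Pr(burglary | alarm, earthquake) ≈ 0.0877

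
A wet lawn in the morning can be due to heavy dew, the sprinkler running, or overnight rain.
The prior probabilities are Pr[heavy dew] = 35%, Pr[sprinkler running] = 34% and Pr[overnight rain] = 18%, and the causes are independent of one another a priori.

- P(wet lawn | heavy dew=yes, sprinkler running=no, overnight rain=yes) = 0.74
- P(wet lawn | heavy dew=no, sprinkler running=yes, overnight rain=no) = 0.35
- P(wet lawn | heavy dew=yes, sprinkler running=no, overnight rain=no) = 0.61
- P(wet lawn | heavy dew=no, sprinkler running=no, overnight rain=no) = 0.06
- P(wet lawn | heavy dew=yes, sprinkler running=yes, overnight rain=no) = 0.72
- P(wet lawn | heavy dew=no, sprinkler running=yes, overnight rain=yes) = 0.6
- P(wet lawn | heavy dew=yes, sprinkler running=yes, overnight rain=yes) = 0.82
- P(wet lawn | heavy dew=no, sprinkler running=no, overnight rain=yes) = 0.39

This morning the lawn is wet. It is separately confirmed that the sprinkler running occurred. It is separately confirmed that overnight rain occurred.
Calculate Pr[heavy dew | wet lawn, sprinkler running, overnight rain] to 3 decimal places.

For the numerator, keep only heavy dew=true terms: 0.82·0.35 = 0.287000
Denominator P(wet lawn | sprinkler running, overnight rain): 0.6·0.65 + 0.82·0.35 = 0.677000
P(heavy dew | wet lawn, sprinkler running, overnight rain) = 0.287000/0.677000 ≈ 0.424

Pr[heavy dew | wet lawn, sprinkler running, overnight rain] ≈ 0.424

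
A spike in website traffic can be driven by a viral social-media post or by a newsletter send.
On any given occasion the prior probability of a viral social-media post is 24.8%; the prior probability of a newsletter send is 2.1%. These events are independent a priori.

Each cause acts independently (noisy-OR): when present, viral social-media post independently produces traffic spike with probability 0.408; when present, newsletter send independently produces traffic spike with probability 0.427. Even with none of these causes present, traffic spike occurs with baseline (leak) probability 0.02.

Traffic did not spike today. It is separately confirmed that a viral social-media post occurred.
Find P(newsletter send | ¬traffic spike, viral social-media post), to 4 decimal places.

Under noisy-OR, P(traffic spike | causes) = 1 − (1−0.02)·∏(1−qᵢ) over the active causes.
Numerator (weight on configurations with newsletter send): 0.332432·0.021 = 0.006981
The normalizing constant is 0.58016·0.979 + 0.332432·0.021 = 0.574958
P(newsletter send | ¬traffic spike, viral social-media post) = 0.006981/0.574958 ≈ 0.0121

P(newsletter send | ¬traffic spike, viral social-media post) ≈ 0.0121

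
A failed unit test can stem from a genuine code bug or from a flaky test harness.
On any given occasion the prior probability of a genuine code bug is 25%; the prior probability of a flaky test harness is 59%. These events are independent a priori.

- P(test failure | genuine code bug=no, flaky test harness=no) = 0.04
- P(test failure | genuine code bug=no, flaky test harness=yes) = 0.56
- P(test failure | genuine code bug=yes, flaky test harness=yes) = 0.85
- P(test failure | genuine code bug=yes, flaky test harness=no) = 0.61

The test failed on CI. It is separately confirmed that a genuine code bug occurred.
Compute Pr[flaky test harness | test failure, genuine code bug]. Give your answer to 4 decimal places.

For the numerator, keep only flaky test harness=true terms: 0.85*0.59 = 0.501500
Normalizer over all consistent configurations: 0.61*0.41 + 0.85*0.59 = 0.751600
Posterior = 0.501500 / 0.751600 ≈ 0.6672

Pr[flaky test harness | test failure, genuine code bug] ≈ 0.6672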